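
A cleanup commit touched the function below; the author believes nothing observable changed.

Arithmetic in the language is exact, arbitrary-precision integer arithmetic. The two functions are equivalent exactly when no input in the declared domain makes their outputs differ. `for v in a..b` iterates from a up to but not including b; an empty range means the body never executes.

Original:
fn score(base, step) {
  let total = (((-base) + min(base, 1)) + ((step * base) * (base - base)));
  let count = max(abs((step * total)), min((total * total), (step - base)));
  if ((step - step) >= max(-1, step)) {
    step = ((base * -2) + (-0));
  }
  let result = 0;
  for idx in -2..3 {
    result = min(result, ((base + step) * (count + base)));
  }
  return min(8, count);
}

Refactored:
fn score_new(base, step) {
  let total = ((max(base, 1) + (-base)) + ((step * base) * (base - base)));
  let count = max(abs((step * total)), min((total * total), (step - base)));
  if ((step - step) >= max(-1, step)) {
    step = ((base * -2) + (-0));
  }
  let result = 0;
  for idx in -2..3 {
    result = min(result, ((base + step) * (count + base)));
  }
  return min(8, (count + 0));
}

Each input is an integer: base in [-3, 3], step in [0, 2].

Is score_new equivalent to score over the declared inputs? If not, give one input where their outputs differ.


base=-3, step=0 yields 0 from score but 3 from score_new.
verdict: not equivalent; witness: base=-3, step=0


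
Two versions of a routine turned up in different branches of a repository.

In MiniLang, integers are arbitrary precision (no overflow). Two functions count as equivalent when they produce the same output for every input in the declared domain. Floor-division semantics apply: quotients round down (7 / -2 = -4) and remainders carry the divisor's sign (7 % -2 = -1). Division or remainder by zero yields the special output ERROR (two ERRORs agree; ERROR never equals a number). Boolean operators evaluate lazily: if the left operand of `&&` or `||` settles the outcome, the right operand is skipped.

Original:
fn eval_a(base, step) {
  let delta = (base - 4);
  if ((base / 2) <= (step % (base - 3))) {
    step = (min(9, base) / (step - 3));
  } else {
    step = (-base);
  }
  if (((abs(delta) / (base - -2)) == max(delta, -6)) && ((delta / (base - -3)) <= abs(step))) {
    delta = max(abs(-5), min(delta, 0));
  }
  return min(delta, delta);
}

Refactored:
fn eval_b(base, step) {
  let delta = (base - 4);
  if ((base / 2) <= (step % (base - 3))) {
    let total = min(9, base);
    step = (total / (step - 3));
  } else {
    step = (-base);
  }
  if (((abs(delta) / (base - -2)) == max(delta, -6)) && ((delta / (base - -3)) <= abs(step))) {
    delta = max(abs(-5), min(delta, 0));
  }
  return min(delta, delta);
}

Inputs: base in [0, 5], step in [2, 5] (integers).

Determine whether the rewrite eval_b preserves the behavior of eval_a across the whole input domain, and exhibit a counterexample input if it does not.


Side by side, the visible changes include: statement counts differ; and local variable names differ.
Spot check at base=5, step=3 — eval_a: delta := 1 | ((base / 2) <= (step % (base - 3))): false | step := -5 | (((abs(delta) / (base - -2)) == max(delta, -6)) && ((delta / (base - -3)) <= abs(step))): false | result 1. eval_b: delta := 1 | ((base / 2) <= (step % (base - 3))): false | step := -5 | (((abs(delta) / (base - -2)) == max(delta, -6)) && ((delta / (base - -3)) <= abs(step))): false | result 1. Both give 1.
Sweeping the whole domain (24 inputs) finds no disagreement.
verdict: equivalent


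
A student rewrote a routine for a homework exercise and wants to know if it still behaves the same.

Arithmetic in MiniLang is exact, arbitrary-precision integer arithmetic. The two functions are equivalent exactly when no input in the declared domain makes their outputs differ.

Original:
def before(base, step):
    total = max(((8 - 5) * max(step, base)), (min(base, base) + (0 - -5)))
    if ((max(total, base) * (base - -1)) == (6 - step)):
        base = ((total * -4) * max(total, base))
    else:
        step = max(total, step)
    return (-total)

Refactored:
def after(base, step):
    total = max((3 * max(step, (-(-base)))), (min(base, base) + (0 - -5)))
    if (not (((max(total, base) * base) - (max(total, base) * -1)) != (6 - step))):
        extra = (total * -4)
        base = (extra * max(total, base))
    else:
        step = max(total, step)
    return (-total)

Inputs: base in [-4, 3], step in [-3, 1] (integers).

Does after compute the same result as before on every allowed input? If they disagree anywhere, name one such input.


The two versions differ — the changes include local variable names differ; also constant usage differs; also arithmetic usage differs; also boolean connective usage differs; also statement counts differ; also min/max/abs usage differs; also comparison usage differs.
One worked example (base=-1, step=-3) — before: total := 4 | ((max(total, base) * (base - -1)) == (6 - step)): false | step := 4 | result -4; after: total := 4 | (not (((max(total, base) * base) - (max(total, base) * -1)) != (6 - step))): false | step := 4 | result -4; agreement on -4.
Across all 40 domain points the two functions coincide.
verdict: equivalent


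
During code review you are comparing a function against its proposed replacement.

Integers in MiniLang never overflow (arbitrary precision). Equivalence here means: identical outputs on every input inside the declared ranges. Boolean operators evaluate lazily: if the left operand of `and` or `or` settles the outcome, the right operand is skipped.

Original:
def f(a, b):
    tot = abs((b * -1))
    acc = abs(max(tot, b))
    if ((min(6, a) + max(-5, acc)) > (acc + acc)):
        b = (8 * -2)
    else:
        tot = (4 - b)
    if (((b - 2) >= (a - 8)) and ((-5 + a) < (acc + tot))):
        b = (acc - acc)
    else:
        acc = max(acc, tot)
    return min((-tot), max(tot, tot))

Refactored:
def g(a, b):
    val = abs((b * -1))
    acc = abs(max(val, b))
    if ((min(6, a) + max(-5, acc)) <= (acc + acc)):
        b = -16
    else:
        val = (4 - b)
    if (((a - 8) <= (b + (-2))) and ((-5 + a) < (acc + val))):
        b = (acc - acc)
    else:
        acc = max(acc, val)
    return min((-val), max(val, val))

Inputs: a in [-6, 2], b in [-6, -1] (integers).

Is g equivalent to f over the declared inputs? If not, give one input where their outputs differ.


Input a=-6, b=-6: -10 from f versus -6 from g.
verdict: not equivalent; witness: a=-6, b=-6


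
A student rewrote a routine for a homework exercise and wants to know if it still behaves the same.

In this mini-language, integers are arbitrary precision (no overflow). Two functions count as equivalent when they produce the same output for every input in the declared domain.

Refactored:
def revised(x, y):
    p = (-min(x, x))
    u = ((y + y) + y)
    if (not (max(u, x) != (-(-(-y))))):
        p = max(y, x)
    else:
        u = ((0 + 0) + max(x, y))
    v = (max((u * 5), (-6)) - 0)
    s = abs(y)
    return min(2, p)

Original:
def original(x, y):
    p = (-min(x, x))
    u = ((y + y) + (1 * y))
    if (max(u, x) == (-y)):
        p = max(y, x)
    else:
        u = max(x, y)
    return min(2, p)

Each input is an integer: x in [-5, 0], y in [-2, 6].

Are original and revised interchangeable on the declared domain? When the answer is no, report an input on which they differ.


Behavior is preserved: although min/max/abs usage differs, and local variable names differ, and boolean connective usage differs, and statement counts differ, and comparison usage differs, and constant usage differs, and arithmetic usage differs, the outputs never diverge.
Tracing x=-5, y=5: original: p = 5; u = 15; (max(u, x) == (-y)) -> false; u = 5; return 2 | revised: p = 5; u = 15; (not (max(u, x) != (-(-(-y))))) -> false; u = 5; v = 25; s = 5; return 2 — matching result 2.
Every one of the 54 inputs gives matching results.
verdict: equivalent


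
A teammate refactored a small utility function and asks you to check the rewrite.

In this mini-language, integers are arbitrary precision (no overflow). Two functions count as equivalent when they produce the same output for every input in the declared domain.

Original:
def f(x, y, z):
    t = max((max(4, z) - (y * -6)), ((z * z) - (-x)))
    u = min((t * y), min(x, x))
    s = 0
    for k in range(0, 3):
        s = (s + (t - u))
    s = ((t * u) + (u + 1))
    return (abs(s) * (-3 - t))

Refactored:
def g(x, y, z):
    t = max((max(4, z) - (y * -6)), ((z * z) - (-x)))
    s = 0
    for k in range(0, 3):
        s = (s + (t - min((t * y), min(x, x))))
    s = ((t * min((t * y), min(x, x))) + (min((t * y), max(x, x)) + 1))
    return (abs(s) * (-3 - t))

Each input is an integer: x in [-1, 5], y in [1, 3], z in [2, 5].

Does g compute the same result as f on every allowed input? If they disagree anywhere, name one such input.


Equivalent. The one real change (`min(x, x)` became `max(x, x)`) has no effect anywhere in the declared ranges.
Across all 84 domain points the two functions coincide.
One worked example (x=-1, y=2, z=4) — f: t := 16 | u := -1 | s := 0 | iter k=0: | s := 17 | iter k=1: | s := 34 | iter k=2: | s := 51 | s := -16 | result -304; g: t := 16 | s := 0 | iter k=0: | s := 17 | iter k=1: | s := 34 | iter k=2: | s := 51 | s := -16 | result -304; agreement on -304.
verdict: equivalent


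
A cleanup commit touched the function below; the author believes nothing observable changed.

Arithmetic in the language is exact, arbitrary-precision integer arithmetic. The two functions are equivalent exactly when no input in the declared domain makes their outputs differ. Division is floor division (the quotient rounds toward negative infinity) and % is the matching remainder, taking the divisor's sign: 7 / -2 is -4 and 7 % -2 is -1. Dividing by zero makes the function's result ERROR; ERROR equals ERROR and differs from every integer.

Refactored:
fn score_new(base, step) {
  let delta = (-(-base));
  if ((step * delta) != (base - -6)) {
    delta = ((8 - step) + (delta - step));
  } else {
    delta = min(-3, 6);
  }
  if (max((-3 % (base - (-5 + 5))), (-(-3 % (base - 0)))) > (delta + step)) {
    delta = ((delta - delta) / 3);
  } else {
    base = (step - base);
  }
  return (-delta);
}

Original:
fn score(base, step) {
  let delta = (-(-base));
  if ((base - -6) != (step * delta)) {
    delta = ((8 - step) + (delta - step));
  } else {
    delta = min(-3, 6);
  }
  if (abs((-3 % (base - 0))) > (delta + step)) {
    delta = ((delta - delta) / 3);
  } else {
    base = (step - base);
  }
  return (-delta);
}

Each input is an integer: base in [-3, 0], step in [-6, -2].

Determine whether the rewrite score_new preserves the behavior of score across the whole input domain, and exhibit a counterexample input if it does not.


Side by side, the visible changes include: arithmetic usage differs, plus min/max/abs usage differs, plus constant usage differs.
One worked example (base=-2, step=-6) — score: delta becomes -2; next ((base - -6) != (step * delta)) evaluates to true; next delta becomes 18; next (abs((-3 % (base - 0))) > (delta + step)) evaluates to false; next base becomes -4; next final value -18; score_new: delta becomes -2; next ((step * delta) != (base - -6)) evaluates to true; next delta becomes 18; next (max((-3 % (base - (-5 + 5))), (-(-3 % (base - 0)))) > (delta + step)) evaluates to false; next base becomes -4; next final value -18; agreement on -18.
An exhaustive pass over the 20 declared inputs shows identical outputs.
verdict: equivalent


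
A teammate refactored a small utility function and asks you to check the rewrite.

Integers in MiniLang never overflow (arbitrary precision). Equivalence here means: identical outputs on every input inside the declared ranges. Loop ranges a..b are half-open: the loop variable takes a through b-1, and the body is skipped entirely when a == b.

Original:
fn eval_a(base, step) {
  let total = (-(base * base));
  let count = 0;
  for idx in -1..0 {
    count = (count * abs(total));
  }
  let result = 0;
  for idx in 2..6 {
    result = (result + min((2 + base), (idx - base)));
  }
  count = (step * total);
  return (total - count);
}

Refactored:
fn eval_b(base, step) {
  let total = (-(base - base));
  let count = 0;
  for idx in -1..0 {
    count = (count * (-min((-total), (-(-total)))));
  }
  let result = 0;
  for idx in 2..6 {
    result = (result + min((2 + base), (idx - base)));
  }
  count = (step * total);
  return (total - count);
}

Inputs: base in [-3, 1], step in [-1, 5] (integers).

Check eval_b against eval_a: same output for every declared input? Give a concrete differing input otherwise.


Evaluate both at base=-3, step=-1.
eval_a: total becomes -9; next count becomes 0; next at idx=-1:; next count becomes 0; next result becomes 0; next at idx=2:; next result becomes -1; next at idx=3:; next result becomes -2; next at idx=4:; next result becomes -3; next at idx=5:; next result becomes -4; next count becomes 9; next final value -18
eval_b: total becomes 0; next count becomes 0; next at idx=-1:; next count becomes 0; next result becomes 0; next at idx=2:; next result becomes -1; next at idx=3:; next result becomes -2; next at idx=4:; next result becomes -3; next at idx=5:; next result becomes -4; next count becomes 0; next final value 0
-18 vs 0 — the two versions disagree here.
verdict: not equivalent; witness: base=-3, step=-1


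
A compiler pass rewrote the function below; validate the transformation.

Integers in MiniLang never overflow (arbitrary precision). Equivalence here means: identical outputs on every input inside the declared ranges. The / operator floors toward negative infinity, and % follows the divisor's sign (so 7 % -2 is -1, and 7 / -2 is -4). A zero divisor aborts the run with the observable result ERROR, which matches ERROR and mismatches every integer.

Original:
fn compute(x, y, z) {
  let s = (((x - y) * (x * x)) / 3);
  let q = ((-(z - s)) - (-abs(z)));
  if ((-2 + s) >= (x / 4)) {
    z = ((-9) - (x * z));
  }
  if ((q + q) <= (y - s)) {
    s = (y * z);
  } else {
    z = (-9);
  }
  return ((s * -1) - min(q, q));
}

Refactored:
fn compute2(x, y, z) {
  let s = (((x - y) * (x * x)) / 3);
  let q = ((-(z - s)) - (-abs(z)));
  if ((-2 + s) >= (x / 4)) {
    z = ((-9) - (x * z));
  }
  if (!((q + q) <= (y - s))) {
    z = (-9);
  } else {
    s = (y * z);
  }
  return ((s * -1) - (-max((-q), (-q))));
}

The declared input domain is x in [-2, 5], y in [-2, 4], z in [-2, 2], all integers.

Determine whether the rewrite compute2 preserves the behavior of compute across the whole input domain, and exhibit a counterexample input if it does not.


Side by side, the visible changes include: min/max/abs usage differs, boolean connective usage differs.
Spot check at x=-1, y=1, z=2 — compute: s becomes -1; next q becomes -1; next ((-2 + s) >= (x / 4)) evaluates to false; next ((q + q) <= (y - s)) evaluates to true; next s becomes 2; next final value -1. compute2: s becomes -1; next q becomes -1; next ((-2 + s) >= (x / 4)) evaluates to false; next (!((q + q) <= (y - s))) evaluates to false; next s becomes 2; next final value -1. Both give -1.
Sweeping the whole domain (280 inputs) finds no disagreement.
verdict: equivalent


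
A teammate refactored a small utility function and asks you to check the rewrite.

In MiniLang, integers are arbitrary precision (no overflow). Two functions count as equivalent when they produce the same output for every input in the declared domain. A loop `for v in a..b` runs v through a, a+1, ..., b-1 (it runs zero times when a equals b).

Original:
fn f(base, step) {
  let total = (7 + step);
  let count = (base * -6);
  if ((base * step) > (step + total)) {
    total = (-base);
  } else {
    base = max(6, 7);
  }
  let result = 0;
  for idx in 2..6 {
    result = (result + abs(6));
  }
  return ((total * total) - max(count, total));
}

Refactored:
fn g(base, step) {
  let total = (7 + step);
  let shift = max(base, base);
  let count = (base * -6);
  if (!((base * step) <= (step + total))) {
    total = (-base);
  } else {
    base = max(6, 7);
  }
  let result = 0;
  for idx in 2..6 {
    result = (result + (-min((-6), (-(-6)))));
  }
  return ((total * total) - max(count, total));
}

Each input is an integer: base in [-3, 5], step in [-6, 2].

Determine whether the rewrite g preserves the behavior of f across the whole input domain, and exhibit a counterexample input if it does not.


Reading the diff, among the changes: boolean connective usage differs; also statement counts differ; also min/max/abs usage differs; also comparison usage differs; also constant usage differs; also local variable names differ.
Spot check at base=-1, step=-5 — f: total=2, then count=6, then ((base * step) > (step + total)) is true, then total=1, then result=0, then (idx=2), then result=6, then (idx=3), then result=12, then (idx=4), then result=18, then (idx=5), then result=24, then returns -5. g: total=2, then shift=-1, then count=6, then (!((base * step) <= (step + total))) is true, then total=1, then result=0, then (idx=2), then result=6, then (idx=3), then result=12, then (idx=4), then result=18, then (idx=5), then result=24, then returns -5. Both give -5.
An exhaustive pass over the 81 declared inputs shows identical outputs.
verdict: equivalent


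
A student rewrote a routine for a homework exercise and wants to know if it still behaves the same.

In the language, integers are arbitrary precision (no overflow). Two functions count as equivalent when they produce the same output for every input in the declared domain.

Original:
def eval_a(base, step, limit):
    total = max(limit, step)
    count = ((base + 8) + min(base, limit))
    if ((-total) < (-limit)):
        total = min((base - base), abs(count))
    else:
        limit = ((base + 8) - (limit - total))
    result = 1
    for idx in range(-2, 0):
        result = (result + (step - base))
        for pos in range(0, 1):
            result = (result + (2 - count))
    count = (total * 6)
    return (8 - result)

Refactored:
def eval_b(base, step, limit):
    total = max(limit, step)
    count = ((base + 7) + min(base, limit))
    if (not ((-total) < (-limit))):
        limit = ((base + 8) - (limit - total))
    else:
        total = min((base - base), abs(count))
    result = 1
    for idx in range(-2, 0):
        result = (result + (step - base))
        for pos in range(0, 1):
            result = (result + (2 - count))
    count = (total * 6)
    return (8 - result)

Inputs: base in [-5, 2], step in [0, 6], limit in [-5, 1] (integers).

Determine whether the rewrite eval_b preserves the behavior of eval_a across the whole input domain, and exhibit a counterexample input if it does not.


Consider the input base=-5, step=0, limit=-5.
eval_a: total=0, then count=-2, then ((-total) < (-limit)) is true, then total=0, then result=1, then (idx=-2), then result=6, then (pos=0), then result=10, then (idx=-1), then result=15, then (pos=0), then result=19, then count=0, then returns -11
eval_b: total=0, then count=-3, then (not ((-total) < (-limit))) is false, then total=0, then result=1, then (idx=-2), then result=6, then (pos=0), then result=11, then (idx=-1), then result=16, then (pos=0), then result=21, then count=0, then returns -13
-11 vs -13 — the two versions disagree here.
verdict: not equivalent; witness: base=-5, step=0, limit=-5


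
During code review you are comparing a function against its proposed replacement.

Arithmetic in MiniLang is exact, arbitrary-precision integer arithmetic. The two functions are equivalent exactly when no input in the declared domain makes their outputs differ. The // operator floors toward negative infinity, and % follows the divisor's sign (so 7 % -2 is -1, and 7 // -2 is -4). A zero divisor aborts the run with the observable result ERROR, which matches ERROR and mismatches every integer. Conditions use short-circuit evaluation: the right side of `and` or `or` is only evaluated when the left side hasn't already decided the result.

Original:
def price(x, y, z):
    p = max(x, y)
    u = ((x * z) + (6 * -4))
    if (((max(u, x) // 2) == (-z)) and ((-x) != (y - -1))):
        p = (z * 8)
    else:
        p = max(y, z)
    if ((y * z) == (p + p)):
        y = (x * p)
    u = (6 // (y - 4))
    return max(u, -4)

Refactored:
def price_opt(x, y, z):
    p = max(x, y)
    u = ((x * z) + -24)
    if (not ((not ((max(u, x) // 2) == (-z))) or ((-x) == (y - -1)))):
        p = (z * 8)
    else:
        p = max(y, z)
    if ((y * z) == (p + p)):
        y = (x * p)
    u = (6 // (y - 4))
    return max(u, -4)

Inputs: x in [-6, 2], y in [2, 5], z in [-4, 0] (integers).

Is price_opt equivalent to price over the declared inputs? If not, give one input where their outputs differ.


This is a faithful refactor — constant usage differs, and arithmetic usage differs, and boolean connective usage differs, and comparison usage differs, but the computed results match everywhere.
One worked example (x=2, y=4, z=0) — price: p := 4 | u := -24 | (((max(u, x) // 2) == (-z)) and ((-x) != (y - -1))): false | p := 4 | ((y * z) == (p + p)): false | divide-by-zero, output ERROR; price_opt: p := 4 | u := -24 | (not ((not ((max(u, x) // 2) == (-z))) or ((-x) == (y - -1)))): false | p := 4 | ((y * z) == (p + p)): false | divide-by-zero, output ERROR; agreement on ERROR.
An exhaustive pass over the 180 declared inputs shows identical outputs.
verdict: equivalent


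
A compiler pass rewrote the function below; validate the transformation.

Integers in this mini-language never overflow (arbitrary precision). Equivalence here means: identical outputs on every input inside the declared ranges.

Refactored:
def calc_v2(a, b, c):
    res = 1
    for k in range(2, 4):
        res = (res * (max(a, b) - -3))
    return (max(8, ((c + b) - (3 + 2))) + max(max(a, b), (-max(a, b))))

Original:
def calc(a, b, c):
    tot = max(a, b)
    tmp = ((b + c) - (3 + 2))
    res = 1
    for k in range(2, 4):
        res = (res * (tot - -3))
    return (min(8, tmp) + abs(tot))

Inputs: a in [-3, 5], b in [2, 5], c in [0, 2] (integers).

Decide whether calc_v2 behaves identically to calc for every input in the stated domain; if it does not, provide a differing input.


The rewrite breaks on a=-3, b=2, c=0, where the results are -1 and 10.
calc: tot=2, then tmp=-3, then res=1, then (k=2), then res=5, then (k=3), then res=25, then returns -1
calc_v2: res=1, then (k=2), then res=5, then (k=3), then res=25, then returns 10
verdict: not equivalent; witness: a=-3, b=2, c=0


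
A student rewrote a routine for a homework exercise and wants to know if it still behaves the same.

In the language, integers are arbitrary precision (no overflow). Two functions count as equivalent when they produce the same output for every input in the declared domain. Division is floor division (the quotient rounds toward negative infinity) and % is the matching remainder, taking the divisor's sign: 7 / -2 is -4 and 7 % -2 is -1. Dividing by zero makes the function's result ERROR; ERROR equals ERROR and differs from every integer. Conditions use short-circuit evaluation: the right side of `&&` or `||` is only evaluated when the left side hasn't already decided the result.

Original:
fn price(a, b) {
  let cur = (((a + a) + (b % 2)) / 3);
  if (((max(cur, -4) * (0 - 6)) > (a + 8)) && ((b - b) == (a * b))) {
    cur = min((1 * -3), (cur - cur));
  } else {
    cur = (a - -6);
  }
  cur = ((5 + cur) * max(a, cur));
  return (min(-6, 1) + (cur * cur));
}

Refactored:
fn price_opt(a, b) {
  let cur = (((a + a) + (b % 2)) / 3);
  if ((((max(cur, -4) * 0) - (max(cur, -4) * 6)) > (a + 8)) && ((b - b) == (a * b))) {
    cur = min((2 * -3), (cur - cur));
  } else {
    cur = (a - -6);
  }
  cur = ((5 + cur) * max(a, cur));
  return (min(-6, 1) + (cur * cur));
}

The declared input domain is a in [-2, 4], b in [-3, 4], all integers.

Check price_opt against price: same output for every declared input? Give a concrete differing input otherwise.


Take a=-2, b=0.
price: cur=-2, then (((max(cur, -4) * (0 - 6)) > (a + 8)) && ((b - b) == (a * b))) is true, then cur=-3, then cur=-4, then returns 10
price_opt: cur=-2, then ((((max(cur, -4) * 0) - (max(cur, -4) * 6)) > (a + 8)) && ((b - b) == (a * b))) is true, then cur=-6, then cur=2, then returns -2
10 vs -2 — the two versions disagree here.
verdict: not equivalent; witness: a=-2, b=0


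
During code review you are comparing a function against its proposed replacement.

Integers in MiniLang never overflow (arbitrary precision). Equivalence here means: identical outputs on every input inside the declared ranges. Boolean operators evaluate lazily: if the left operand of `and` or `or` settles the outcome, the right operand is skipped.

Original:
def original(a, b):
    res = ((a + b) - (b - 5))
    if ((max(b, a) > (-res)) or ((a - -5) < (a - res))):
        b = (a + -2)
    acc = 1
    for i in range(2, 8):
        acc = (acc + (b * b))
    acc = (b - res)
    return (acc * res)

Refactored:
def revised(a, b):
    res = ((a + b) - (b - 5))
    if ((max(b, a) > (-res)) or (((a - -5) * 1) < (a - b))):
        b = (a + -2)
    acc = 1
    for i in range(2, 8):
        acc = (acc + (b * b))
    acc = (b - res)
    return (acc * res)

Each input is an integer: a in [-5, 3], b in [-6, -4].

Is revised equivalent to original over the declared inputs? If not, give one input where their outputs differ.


Input a=-3, b=-6: -16 from original versus -14 from revised.
verdict: not equivalent; witness: a=-3, b=-6


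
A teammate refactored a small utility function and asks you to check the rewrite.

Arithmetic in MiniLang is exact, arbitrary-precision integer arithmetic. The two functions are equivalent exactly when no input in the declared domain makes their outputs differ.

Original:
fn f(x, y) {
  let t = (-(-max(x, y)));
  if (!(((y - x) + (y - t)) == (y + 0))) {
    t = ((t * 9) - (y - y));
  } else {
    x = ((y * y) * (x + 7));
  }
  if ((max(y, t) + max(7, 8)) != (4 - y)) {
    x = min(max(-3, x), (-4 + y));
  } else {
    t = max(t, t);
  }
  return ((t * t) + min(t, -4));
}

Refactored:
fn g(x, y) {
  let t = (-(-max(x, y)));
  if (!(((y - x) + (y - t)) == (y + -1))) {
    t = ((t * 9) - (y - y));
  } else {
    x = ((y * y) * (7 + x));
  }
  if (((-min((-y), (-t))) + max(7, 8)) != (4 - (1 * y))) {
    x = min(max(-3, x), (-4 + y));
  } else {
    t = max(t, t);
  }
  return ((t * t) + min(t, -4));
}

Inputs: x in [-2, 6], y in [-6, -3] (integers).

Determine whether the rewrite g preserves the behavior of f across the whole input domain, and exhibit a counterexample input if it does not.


On input x=-2, y=-5, f returns 306 while g returns 0.
verdict: not equivalent; witness: x=-2, y=-5


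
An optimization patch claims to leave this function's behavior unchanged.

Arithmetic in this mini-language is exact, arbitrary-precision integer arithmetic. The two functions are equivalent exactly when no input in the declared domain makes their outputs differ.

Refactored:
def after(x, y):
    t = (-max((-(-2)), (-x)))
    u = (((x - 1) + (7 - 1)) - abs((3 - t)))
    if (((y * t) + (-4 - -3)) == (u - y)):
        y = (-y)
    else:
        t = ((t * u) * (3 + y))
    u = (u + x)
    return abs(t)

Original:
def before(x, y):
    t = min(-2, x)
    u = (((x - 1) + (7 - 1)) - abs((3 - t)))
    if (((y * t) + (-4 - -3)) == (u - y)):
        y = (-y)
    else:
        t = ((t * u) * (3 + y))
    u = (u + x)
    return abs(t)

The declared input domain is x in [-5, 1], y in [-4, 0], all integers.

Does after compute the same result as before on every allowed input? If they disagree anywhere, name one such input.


Comparing the listings, the differences include: min/max/abs usage differs.
Spot check at x=0, y=-2 — before: t becomes -2; next u becomes 0; next (((y * t) + (-4 - -3)) == (u - y)) evaluates to false; next t becomes 0; next u becomes 0; next final value 0. after: t becomes -2; next u becomes 0; next (((y * t) + (-4 - -3)) == (u - y)) evaluates to false; next t becomes 0; next u becomes 0; next final value 0. Both give 0.
Checked all 35 inputs in the declared domain: the outputs agree on every one.
verdict: equivalent


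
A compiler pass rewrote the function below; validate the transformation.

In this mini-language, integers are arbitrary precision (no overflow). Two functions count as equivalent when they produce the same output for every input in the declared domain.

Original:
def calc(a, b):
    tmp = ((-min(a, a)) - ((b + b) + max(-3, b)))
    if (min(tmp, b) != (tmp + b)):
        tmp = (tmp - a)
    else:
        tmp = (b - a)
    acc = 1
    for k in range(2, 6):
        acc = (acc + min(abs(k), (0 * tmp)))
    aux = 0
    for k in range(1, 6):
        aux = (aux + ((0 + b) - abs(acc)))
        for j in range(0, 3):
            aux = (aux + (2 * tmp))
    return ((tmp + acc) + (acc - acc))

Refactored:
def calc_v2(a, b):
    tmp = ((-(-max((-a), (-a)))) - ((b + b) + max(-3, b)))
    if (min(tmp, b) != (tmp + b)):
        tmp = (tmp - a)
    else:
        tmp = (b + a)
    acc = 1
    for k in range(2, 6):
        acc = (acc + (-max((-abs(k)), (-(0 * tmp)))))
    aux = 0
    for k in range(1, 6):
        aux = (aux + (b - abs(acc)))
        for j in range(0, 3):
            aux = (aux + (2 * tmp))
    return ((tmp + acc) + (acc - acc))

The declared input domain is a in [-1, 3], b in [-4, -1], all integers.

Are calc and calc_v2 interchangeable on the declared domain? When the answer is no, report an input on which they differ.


The rewrite breaks on a=3, b=-1, where the results are -3 and 3.
calc: tmp=0, then (min(tmp, b) != (tmp + b)) is false, then tmp=-4, then acc=1, then (k=2), then acc=1, then (k=3), then acc=1, then (k=4), then acc=1, then (k=5), then acc=1, then aux=0, then (k=1), then aux=-2, then (j=0), then aux=-10, then (j=1), then aux=-18, then (j=2), then aux=-26, then (k=2), then aux=-28, then (j=0), then aux=-36, then (j=1), then aux=-44, then (j=2), then aux=-52, then (k=3), then aux=-54, then (j=0), then aux=-62, then (j=1), then aux=-70, then (j=2), then aux=-78, then (k=4), then aux=-80, then (j=0), then aux=-88, then (j=1), then aux=-96, then (j=2), then aux=-104, then (k=5), then aux=-106, then (j=0), then aux=-114, then (j=1), then aux=-122, then (j=2), then aux=-130, then returns -3
calc_v2: tmp=0, then (min(tmp, b) != (tmp + b)) is false, then tmp=2, then acc=1, then (k=2), then acc=1, then (k=3), then acc=1, then (k=4), then acc=1, then (k=5), then acc=1, then aux=0, then (k=1), then aux=-2, then (j=0), then aux=2, then (j=1), then aux=6, then (j=2), then aux=10, then (k=2), then aux=8, then (j=0), then aux=12, then (j=1), then aux=16, then (j=2), then aux=20, then (k=3), then aux=18, then (j=0), then aux=22, then (j=1), then aux=26, then (j=2), then aux=30, then (k=4), then aux=28, then (j=0), then aux=32, then (j=1), then aux=36, then (j=2), then aux=40, then (k=5), then aux=38, then (j=0), then aux=42, then (j=1), then aux=46, then (j=2), then aux=50, then returns 3
verdict: not equivalent; witness: a=3, b=-1


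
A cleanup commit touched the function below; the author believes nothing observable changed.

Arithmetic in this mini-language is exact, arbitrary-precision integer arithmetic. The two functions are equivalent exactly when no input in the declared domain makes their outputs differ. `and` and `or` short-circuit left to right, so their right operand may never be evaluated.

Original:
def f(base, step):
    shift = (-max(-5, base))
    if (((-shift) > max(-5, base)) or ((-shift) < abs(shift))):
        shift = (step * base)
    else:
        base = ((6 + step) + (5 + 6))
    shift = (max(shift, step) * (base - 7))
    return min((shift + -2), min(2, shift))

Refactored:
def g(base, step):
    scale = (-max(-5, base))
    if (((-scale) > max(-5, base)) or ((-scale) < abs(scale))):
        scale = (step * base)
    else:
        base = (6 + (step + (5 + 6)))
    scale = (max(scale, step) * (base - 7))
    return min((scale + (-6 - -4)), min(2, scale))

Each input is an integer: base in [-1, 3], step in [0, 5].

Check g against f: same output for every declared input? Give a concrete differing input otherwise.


Equivalent — the differences include arithmetic usage differs; and constant usage differs; and local variable names differ, yet no declared input distinguishes the two.
One worked example (base=2, step=4) — f: shift becomes -2; next (((-shift) > max(-5, base)) or ((-shift) < abs(shift))) evaluates to false; next base becomes 21; next shift becomes 56; next final value 2; g: scale becomes -2; next (((-scale) > max(-5, base)) or ((-scale) < abs(scale))) evaluates to false; next base becomes 21; next scale becomes 56; next final value 2; agreement on 2.
Checked all 30 inputs in the declared domain: the outputs agree on every one.
verdict: equivalent


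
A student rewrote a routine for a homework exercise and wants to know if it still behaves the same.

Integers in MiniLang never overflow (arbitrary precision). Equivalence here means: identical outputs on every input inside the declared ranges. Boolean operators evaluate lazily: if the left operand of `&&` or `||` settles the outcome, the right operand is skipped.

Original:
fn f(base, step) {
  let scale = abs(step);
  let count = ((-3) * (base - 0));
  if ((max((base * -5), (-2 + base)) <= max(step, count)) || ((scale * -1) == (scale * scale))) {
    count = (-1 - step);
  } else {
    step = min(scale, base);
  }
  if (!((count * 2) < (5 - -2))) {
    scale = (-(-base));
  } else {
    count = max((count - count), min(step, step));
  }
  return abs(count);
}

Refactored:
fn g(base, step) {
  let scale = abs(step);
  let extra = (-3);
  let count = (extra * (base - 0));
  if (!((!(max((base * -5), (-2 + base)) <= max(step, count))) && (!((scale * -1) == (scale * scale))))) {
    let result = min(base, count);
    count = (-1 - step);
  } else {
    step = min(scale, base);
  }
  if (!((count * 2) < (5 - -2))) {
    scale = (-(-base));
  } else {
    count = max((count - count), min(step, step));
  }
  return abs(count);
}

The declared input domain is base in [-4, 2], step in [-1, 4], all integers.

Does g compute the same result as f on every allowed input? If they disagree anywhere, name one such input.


This is a faithful refactor — min/max/abs usage differs; and statement counts differ; and boolean connective usage differs; and local variable names differ, but the computed results match everywhere.
As a probe, take base=-1, step=-1: f runs scale = 1; count = 3; ((max((base * -5), (-2 + base)) <= max(step, count)) || ((scale * -1) == (scale * scale))) -> false; step = -1; (!((count * 2) < (5 - -2))) -> false; count = 0; return 0; g runs scale = 1; extra = -3; count = 3; (!((!(max((base * -5), (-2 + base)) <= max(step, count))) && (!((scale * -1) == (scale * scale))))) -> false; step = -1; (!((count * 2) < (5 - -2))) -> false; count = 0; return 0; both end at 0.
Every one of the 42 inputs gives matching results.
verdict: equivalent


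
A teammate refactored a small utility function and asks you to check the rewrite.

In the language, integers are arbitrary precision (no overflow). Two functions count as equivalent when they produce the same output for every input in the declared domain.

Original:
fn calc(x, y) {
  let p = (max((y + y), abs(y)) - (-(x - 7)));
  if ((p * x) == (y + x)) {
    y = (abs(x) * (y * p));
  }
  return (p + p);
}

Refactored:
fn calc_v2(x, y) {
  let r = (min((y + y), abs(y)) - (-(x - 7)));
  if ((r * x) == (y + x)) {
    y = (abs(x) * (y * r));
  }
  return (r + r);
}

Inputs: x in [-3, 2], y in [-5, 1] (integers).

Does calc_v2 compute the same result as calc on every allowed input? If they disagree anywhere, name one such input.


Run the pair on x=-3, y=-5.
calc: p = -5; ((p * x) == (y + x)) -> false; return -10
calc_v2: r = -20; ((r * x) == (y + x)) -> false; return -40
-10 vs -40 — the two versions disagree here.
verdict: not equivalent; witness: x=-3, y=-5


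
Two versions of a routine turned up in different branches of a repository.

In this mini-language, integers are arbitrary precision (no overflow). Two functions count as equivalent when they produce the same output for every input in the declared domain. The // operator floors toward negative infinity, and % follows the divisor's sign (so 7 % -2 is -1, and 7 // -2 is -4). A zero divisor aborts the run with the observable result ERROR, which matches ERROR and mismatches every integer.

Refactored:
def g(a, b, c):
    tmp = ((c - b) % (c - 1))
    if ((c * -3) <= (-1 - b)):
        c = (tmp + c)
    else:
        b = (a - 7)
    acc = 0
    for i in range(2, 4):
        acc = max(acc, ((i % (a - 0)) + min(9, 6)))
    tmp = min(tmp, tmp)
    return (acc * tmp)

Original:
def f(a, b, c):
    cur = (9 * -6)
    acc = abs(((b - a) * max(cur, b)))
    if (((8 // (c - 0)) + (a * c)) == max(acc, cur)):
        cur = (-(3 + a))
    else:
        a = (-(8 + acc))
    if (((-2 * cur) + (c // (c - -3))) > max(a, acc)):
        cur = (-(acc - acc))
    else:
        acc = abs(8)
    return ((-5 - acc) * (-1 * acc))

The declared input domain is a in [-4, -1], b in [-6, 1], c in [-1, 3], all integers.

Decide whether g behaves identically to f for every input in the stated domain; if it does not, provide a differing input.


Consider the input a=-4, b=-6, c=-1.
f: cur=-54, then acc=12, then (((8 // (c - 0)) + (a * c)) == max(acc, cur)) is false, then a=-20, then (((-2 * cur) + (c // (c - -3))) > max(a, acc)) is true, then cur=0, then returns 204
g: tmp=-1, then ((c * -3) <= (-1 - b)) is true, then c=-2, then acc=0, then (i=2), then acc=4, then (i=3), then acc=5, then tmp=-1, then returns -5
204 against -5: the behavior changed.
verdict: not equivalent; witness: a=-4, b=-6, c=-1


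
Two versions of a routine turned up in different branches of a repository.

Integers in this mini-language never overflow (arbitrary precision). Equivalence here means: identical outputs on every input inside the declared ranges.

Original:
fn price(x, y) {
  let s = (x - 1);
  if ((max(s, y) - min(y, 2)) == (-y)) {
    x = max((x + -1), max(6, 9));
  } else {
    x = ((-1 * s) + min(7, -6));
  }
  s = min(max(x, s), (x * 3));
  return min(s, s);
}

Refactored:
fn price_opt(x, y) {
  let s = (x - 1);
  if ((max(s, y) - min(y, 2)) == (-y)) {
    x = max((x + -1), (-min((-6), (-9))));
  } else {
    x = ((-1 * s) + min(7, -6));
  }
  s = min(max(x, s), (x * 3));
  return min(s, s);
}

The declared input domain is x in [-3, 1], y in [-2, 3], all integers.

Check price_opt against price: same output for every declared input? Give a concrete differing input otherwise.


Changes here: min/max/abs usage differs; the full 30-point sweep finds no disagreement.
verdict: equivalent


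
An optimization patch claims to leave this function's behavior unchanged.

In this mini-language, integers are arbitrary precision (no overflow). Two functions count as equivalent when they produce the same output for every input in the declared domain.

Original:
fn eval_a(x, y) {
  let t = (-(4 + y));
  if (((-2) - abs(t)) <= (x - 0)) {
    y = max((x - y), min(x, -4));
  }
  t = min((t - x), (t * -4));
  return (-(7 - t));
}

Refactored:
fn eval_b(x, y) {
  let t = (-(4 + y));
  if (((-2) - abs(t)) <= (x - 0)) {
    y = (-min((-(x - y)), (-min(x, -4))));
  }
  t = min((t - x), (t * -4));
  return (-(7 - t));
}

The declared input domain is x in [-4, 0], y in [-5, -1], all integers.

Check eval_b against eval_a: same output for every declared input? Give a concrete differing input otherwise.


The two versions differ — the changes include min/max/abs usage differs.
As a probe, take x=-2, y=-2: eval_a runs t := -2 | (((-2) - abs(t)) <= (x - 0)): true | y := 0 | t := 0 | result -7; eval_b runs t := -2 | (((-2) - abs(t)) <= (x - 0)): true | y := 0 | t := 0 | result -7; both end at -7.
Checked all 25 inputs in the declared domain: the outputs agree on every one.
verdict: equivalent


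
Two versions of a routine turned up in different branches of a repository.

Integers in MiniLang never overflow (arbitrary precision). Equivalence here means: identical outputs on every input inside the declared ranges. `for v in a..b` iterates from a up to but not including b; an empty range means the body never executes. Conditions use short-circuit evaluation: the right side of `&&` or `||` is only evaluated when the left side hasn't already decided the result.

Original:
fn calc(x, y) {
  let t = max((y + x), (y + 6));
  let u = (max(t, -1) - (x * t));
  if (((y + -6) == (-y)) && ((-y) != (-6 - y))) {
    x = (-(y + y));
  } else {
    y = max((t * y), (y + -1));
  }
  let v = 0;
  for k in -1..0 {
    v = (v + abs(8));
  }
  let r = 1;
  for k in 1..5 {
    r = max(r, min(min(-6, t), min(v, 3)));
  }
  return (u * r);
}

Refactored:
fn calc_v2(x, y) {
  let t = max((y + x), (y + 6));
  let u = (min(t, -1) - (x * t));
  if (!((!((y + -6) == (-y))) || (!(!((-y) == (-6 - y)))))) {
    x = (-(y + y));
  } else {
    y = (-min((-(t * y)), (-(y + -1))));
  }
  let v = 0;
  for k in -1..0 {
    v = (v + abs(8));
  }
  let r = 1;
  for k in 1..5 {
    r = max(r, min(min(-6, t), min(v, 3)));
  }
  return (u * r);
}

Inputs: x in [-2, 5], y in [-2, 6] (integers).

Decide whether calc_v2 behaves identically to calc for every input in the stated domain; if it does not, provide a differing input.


These are not equivalent — on x=-2, y=-2 the outputs split (12 vs 7).
calc: t becomes 4; next u becomes 12; next (((y + -6) == (-y)) && ((-y) != (-6 - y))) evaluates to false; next y becomes -3; next v becomes 0; next at k=-1:; next v becomes 8; next r becomes 1; next at k=1:; next r becomes 1; next at k=2:; next r becomes 1; next at k=3:; next r becomes 1; next at k=4:; next r becomes 1; next final value 12
calc_v2: t becomes 4; next u becomes 7; next (!((!((y + -6) == (-y))) || (!(!((-y) == (-6 - y)))))) evaluates to false; next y becomes -3; next v becomes 0; next at k=-1:; next v becomes 8; next r becomes 1; next at k=1:; next r becomes 1; next at k=2:; next r becomes 1; next at k=3:; next r becomes 1; next at k=4:; next r becomes 1; next final value 7
verdict: not equivalent; witness: x=-2, y=-2
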